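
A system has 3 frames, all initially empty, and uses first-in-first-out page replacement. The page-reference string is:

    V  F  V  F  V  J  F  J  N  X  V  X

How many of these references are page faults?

V: miss, frames [V]
F: miss, frames [V, F]
V: hit
F: hit
V: hit
J: miss, frames [V, F, J]
F: hit
J: hit
N: miss, evict V, frames [F, J, N]
X: miss, evict F, frames [J, N, X]
V: miss, evict J, frames [N, X, V]
X: hit
Page faults: 6.

6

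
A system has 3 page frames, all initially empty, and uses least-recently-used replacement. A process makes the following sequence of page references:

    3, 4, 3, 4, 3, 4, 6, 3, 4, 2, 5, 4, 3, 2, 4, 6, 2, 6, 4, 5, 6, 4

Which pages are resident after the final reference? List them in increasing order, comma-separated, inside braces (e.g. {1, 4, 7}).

3 → miss, frames {3}
4 → miss, frames {3,4}
3 → hit
4 → hit
3 → hit
4 → hit
6 → miss, frames {3,4,6}
3 → hit
4 → hit
2 → miss, evict 6, frames {3,4,2}
5 → miss, evict 3, frames {4,2,5}
4 → hit
3 → miss, evict 2, frames {5,4,3}
2 → miss, evict 5, frames {4,3,2}
4 → hit
6 → miss, evict 3, frames {2,4,6}
2 → hit
6 → hit
4 → hit
5 → miss, evict 2, frames {6,4,5}
6 → hit
4 → hit

{4, 5, 6}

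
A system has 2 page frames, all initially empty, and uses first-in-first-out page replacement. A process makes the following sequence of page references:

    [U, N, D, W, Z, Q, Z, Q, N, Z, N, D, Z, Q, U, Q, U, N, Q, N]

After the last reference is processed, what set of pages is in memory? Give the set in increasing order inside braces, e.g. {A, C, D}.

{N, Q}

U -> miss, frames (U)
N -> miss, frames (U N)
D -> miss, evict U, frames (N D)
W -> miss, evict N, frames (D W)
Z -> miss, evict D, frames (W Z)
Q -> miss, evict W, frames (Z Q)
Z -> hit
Q -> hit
N -> miss, evict Z, frames (Q N)
Z -> miss, evict Q, frames (N Z)
N -> hit
D -> miss, evict N, frames (Z D)
Z -> hit
Q -> miss, evict Z, frames (D Q)
U -> miss, evict D, frames (Q U)
Q -> hit
U -> hit
N -> miss, evict Q, frames (U N)
Q -> miss, evict U, frames (N Q)
N -> hit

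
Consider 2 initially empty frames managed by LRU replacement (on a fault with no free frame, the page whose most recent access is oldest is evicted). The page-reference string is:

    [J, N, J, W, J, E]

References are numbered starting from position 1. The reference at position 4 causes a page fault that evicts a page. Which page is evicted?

pos 1: J: fault, frames [J]
pos 2: N: fault, frames [J, N]
pos 3: J: hit
pos 4: W: fault, evict N, frames [J, W]
At position 4, page N is evicted.

N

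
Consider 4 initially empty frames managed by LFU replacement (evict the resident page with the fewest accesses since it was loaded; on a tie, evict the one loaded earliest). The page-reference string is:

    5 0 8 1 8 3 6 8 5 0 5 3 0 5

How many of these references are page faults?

5 -> miss, frames [5]
0 -> miss, frames [5, 0]
8 -> miss, frames [5, 0, 8]
1 -> miss, frames [5, 0, 8, 1]
8 -> hit
3 -> miss, evict 5, frames [0, 8, 1, 3]
6 -> miss, evict 0, frames [8, 1, 3, 6]
8 -> hit
5 -> miss, evict 1, frames [8, 3, 6, 5]
0 -> miss, evict 3, frames [8, 6, 5, 0]
5 -> hit
3 -> miss, evict 6, frames [8, 5, 0, 3]
0 -> hit
5 -> hit
Page faults: 9.

9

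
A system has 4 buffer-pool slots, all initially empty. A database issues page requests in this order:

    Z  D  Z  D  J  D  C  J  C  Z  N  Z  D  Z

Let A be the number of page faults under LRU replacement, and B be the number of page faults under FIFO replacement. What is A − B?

Under LRU: F F . . F . F . . . F . F . → 6 faults.
Under FIFO: F F . . F . F . . . F F F . → 7 faults.
A − B = 6 − 7 = -1.

-1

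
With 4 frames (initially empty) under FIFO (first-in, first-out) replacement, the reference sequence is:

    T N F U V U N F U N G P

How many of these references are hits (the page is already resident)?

T -> miss, frames {T}
N -> miss, frames {T,N}
F -> miss, frames {T,N,F}
U -> miss, frames {T,N,F,U}
V -> miss, evict T, frames {N,F,U,V}
U -> hit
N -> hit
F -> hit
U -> hit
N -> hit
G -> miss, evict N, frames {F,U,V,G}
P -> miss, evict F, frames {U,V,G,P}
Hits: 5.

5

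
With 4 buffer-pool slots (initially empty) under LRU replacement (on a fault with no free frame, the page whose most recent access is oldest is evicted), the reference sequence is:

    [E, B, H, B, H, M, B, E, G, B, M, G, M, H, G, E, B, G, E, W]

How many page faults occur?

E: fault, frames [E]
B: fault, frames [E, B]
H: fault, frames [E, B, H]
B: hit
H: hit
M: fault, frames [E, B, H, M]
B: hit
E: hit
G: fault, evict H, frames [M, B, E, G]
B: hit
M: hit
G: hit
M: hit
H: fault, evict E, frames [B, G, M, H]
G: hit
E: fault, evict B, frames [M, H, G, E]
B: fault, evict M, frames [H, G, E, B]
G: hit
E: hit
W: fault, evict H, frames [B, G, E, W]
Page faults: 9.

9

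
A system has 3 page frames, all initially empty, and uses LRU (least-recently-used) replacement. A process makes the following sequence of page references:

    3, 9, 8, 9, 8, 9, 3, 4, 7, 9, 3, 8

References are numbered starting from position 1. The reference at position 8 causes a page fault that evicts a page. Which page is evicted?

pos 1: 3 → fault, frames {3}
pos 2: 9 → fault, frames {3,9}
pos 3: 8 → fault, frames {3,9,8}
pos 4: 9 → hit
pos 5: 8 → hit
pos 6: 9 → hit
pos 7: 3 → hit
pos 8: 4 → fault, evict 8, frames {9,3,4}
At position 8, page 8 is evicted.

8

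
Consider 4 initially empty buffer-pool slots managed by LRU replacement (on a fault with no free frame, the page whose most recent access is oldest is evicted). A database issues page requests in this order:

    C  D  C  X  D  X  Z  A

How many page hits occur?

C -> miss, frames (C)
D -> miss, frames (C D)
C -> hit
X -> miss, frames (D C X)
D -> hit
X -> hit
Z -> miss, frames (C D X Z)
A -> miss, evict C, frames (D X Z A)
Hits: 3.

3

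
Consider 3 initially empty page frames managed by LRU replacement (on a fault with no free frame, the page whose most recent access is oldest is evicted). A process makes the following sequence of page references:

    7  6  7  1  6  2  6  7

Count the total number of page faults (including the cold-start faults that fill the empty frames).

7 → miss, frames {7}
6 → miss, frames {7,6}
7 → hit
1 → miss, frames {6,7,1}
6 → hit
2 → miss, evict 7, frames {1,6,2}
6 → hit
7 → miss, evict 1, frames {2,6,7}
Page faults: 5.

5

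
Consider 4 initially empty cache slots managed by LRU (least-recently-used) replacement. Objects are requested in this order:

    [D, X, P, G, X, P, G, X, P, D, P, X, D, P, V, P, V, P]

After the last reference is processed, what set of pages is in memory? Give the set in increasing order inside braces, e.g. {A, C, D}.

{D, P, V, X}

D → miss, frames [D]
X → miss, frames [D, X]
P → miss, frames [D, X, P]
G → miss, frames [D, X, P, G]
X → hit
P → hit
G → hit
X → hit
P → hit
D → hit
P → hit
X → hit
D → hit
P → hit
V → miss, evict G, frames [X, D, P, V]
P → hit
V → hit
P → hit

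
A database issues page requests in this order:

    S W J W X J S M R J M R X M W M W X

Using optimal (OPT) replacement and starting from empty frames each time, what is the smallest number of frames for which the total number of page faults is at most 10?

3

f=1: 18 faults
f=2: 11 faults
f=3: 8 faults
f=4: 7 faults
f=5: 6 faults
f=6: 6 faults
Smallest f with faults ≤ 10 is 3.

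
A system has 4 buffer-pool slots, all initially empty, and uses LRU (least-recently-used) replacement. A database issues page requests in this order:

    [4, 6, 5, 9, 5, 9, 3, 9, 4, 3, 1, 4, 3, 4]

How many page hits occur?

4: fault, frames (4)
6: fault, frames (4 6)
5: fault, frames (4 6 5)
9: fault, frames (4 6 5 9)
5: hit
9: hit
3: fault, evict 4, frames (6 5 9 3)
9: hit
4: fault, evict 6, frames (5 3 9 4)
3: hit
1: fault, evict 5, frames (9 4 3 1)
4: hit
3: hit
4: hit
Hits: 7.

7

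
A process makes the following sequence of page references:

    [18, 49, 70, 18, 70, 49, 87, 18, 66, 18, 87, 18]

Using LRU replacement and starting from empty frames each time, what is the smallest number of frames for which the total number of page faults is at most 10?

2

f=1: 12 faults
f=2: 9 faults
f=3: 6 faults
f=4: 5 faults
f=5: 5 faults
Smallest f with faults ≤ 10 is 2.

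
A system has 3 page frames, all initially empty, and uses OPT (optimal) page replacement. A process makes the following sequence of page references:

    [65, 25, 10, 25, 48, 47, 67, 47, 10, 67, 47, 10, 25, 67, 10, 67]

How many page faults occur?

65: miss, frames {65}
25: miss, frames {65,25}
10: miss, frames {65,25,10}
25: hit
48: miss, evict 65, frames {25,10,48}
47: miss, evict 48, frames {25,10,47}
67: miss, evict 25, frames {10,47,67}
47: hit
10: hit
67: hit
47: hit
10: hit
25: miss, evict 47, frames {10,67,25}
67: hit
10: hit
67: hit
Page faults: 7.

7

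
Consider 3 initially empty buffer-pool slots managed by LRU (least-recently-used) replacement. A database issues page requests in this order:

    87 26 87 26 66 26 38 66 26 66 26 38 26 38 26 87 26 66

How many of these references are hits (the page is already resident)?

12

87 -> miss, frames [87]
26 -> miss, frames [87, 26]
87 -> hit
26 -> hit
66 -> miss, frames [87, 26, 66]
26 -> hit
38 -> miss, evict 87, frames [66, 26, 38]
66 -> hit
26 -> hit
66 -> hit
26 -> hit
38 -> hit
26 -> hit
38 -> hit
26 -> hit
87 -> miss, evict 66, frames [38, 26, 87]
26 -> hit
66 -> miss, evict 38, frames [87, 26, 66]
Hits: 12.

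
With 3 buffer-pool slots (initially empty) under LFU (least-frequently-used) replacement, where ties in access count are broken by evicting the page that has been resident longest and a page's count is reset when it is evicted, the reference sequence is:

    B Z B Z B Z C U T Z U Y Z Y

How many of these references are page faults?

7

B → fault, frames {B}
Z → fault, frames {B,Z}
B → hit
Z → hit
B → hit
Z → hit
C → fault, frames {B,Z,C}
U → fault, evict C, frames {B,Z,U}
T → fault, evict U, frames {B,Z,T}
Z → hit
U → fault, evict T, frames {B,Z,U}
Y → fault, evict U, frames {B,Z,Y}
Z → hit
Y → hit
Page faults: 7.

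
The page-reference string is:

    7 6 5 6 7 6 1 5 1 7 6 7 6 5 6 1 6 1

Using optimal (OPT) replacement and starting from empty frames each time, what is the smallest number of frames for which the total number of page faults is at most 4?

f=1: 18 faults
f=2: 10 faults
f=3: 6 faults
f=4: 4 faults
Smallest f with faults ≤ 4 is 4.

4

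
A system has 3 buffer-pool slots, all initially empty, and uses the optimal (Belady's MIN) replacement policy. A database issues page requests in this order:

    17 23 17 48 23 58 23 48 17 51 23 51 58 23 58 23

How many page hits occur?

17 -> fault, frames {17}
23 -> fault, frames {17,23}
17 -> hit
48 -> fault, frames {17,23,48}
23 -> hit
58 -> fault, evict 17, frames {23,48,58}
23 -> hit
48 -> hit
17 -> fault, evict 48, frames {23,58,17}
51 -> fault, evict 17, frames {23,58,51}
23 -> hit
51 -> hit
58 -> hit
23 -> hit
58 -> hit
23 -> hit
Hits: 10.

10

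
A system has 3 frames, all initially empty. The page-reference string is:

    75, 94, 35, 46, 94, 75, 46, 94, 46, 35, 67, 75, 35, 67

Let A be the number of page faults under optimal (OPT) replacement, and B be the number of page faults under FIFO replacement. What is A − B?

Under OPT: F F F F . . . . . F F . . . → 6 faults.
Under FIFO: F F F F . F . F . F F F . . → 9 faults.
A − B = 6 − 9 = -3.

-3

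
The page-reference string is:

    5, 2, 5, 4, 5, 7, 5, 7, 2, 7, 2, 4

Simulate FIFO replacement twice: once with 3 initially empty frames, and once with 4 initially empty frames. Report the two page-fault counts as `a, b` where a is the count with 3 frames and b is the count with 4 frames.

7, 4

3 frames: F F . F . F F . F . . F → 7 faults.
4 frames: F F . F . F . . . . . . → 4 faults.
4 < 7: adding a frame reduced faults, as is typical.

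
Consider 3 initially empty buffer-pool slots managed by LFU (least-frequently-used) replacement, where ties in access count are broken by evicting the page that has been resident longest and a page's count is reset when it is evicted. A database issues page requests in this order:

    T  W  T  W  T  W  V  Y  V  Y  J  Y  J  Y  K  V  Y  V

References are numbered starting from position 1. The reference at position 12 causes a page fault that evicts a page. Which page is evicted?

J

pos 1: T -> miss, frames [T]
pos 2: W -> miss, frames [T, W]
pos 3: T -> hit
pos 4: W -> hit
pos 5: T -> hit
pos 6: W -> hit
pos 7: V -> miss, frames [T, W, V]
pos 8: Y -> miss, evict V, frames [T, W, Y]
pos 9: V -> miss, evict Y, frames [T, W, V]
pos 10: Y -> miss, evict V, frames [T, W, Y]
pos 11: J -> miss, evict Y, frames [T, W, J]
pos 12: Y -> miss, evict J, frames [T, W, Y]
At position 12, page J is evicted.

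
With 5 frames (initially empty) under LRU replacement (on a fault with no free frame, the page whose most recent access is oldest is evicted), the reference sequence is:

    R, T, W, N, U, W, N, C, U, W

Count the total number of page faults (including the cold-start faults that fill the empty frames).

R: miss, frames [R]
T: miss, frames [R, T]
W: miss, frames [R, T, W]
N: miss, frames [R, T, W, N]
U: miss, frames [R, T, W, N, U]
W: hit
N: hit
C: miss, evict R, frames [T, U, W, N, C]
U: hit
W: hit
Page faults: 6.

6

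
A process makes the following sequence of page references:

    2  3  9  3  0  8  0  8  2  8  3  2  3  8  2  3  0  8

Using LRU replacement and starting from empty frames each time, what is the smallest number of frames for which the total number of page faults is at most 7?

f=1: 18 faults
f=2: 13 faults
f=3: 9 faults
f=4: 6 faults
f=5: 5 faults
Smallest f with faults ≤ 7 is 4.

4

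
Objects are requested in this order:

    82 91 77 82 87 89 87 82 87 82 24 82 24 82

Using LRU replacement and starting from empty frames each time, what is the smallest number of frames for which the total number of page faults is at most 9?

f=1: 14 faults
f=2: 8 faults
f=3: 6 faults
f=4: 6 faults
f=5: 6 faults
f=6: 6 faults
Smallest f with faults ≤ 9 is 2.

2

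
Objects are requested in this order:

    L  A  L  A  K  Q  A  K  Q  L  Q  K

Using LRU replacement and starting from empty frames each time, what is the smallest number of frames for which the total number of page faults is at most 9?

2

f=1: 12 faults
f=2: 9 faults
f=3: 5 faults
f=4: 4 faults
Smallest f with faults ≤ 9 is 2.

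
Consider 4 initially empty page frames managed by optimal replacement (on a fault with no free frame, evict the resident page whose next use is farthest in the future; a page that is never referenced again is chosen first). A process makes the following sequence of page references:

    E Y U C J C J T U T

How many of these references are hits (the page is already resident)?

4

E → fault, frames [E]
Y → fault, frames [E, Y]
U → fault, frames [E, Y, U]
C → fault, frames [E, Y, U, C]
J → fault, evict Y, frames [E, U, C, J]
C → hit
J → hit
T → fault, evict J, frames [E, U, C, T]
U → hit
T → hit
Hits: 4.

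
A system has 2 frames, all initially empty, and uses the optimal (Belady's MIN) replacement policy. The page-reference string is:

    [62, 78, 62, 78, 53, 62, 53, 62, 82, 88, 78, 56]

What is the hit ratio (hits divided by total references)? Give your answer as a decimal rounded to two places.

62: miss, frames {62}
78: miss, frames {62,78}
62: hit
78: hit
53: miss, evict 78, frames {62,53}
62: hit
53: hit
62: hit
82: miss, evict 53, frames {62,82}
88: miss, evict 82, frames {62,88}
78: miss, evict 88, frames {62,78}
56: miss, evict 78, frames {62,56}
Hits: 5 of 12 references → 5/12 = 0.4167.

0.42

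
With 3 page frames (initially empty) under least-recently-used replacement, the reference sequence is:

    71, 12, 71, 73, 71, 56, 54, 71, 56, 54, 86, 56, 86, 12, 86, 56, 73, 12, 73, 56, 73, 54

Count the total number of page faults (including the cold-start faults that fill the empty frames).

10

71: miss, frames [71]
12: miss, frames [71, 12]
71: hit
73: miss, frames [12, 71, 73]
71: hit
56: miss, evict 12, frames [73, 71, 56]
54: miss, evict 73, frames [71, 56, 54]
71: hit
56: hit
54: hit
86: miss, evict 71, frames [56, 54, 86]
56: hit
86: hit
12: miss, evict 54, frames [56, 86, 12]
86: hit
56: hit
73: miss, evict 12, frames [86, 56, 73]
12: miss, evict 86, frames [56, 73, 12]
73: hit
56: hit
73: hit
54: miss, evict 12, frames [56, 73, 54]
Page faults: 10.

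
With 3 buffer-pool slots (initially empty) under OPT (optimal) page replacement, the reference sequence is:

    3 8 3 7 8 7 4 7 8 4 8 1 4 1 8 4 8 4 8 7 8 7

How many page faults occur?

3: fault, frames {3}
8: fault, frames {3,8}
3: hit
7: fault, frames {3,8,7}
8: hit
7: hit
4: fault, evict 3, frames {8,7,4}
7: hit
8: hit
4: hit
8: hit
1: fault, evict 7, frames {8,4,1}
4: hit
1: hit
8: hit
4: hit
8: hit
4: hit
8: hit
7: fault, evict 1, frames {8,4,7}
8: hit
7: hit
Page faults: 6.

6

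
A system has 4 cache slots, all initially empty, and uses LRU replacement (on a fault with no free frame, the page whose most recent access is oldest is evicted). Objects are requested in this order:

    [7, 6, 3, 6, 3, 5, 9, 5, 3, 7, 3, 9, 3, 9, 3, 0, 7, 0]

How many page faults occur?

7

7: miss, frames {7}
6: miss, frames {7,6}
3: miss, frames {7,6,3}
6: hit
3: hit
5: miss, frames {7,6,3,5}
9: miss, evict 7, frames {6,3,5,9}
5: hit
3: hit
7: miss, evict 6, frames {9,5,3,7}
3: hit
9: hit
3: hit
9: hit
3: hit
0: miss, evict 5, frames {7,9,3,0}
7: hit
0: hit
Page faults: 7.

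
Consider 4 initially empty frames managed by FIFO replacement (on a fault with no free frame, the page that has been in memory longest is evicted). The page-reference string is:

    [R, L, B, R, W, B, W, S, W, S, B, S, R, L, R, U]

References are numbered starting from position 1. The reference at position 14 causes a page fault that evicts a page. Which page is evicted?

B

pos 1: R → miss, frames [R]
pos 2: L → miss, frames [R, L]
pos 3: B → miss, frames [R, L, B]
pos 4: R → hit
pos 5: W → miss, frames [R, L, B, W]
pos 6: B → hit
pos 7: W → hit
pos 8: S → miss, evict R, frames [L, B, W, S]
pos 9: W → hit
pos 10: S → hit
pos 11: B → hit
pos 12: S → hit
pos 13: R → miss, evict L, frames [B, W, S, R]
pos 14: L → miss, evict B, frames [W, S, R, L]
At position 14, page B is evicted.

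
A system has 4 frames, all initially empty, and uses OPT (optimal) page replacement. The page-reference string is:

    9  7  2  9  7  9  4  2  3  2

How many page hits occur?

9 -> fault, frames [9]
7 -> fault, frames [9, 7]
2 -> fault, frames [9, 7, 2]
9 -> hit
7 -> hit
9 -> hit
4 -> fault, frames [9, 7, 2, 4]
2 -> hit
3 -> fault, evict 4, frames [9, 7, 2, 3]
2 -> hit
Hits: 5.

5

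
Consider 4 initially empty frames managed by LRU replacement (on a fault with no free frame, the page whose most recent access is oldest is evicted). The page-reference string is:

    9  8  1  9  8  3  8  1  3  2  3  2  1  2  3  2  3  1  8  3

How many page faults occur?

5

9 -> miss, frames (9)
8 -> miss, frames (9 8)
1 -> miss, frames (9 8 1)
9 -> hit
8 -> hit
3 -> miss, frames (1 9 8 3)
8 -> hit
1 -> hit
3 -> hit
2 -> miss, evict 9, frames (8 1 3 2)
3 -> hit
2 -> hit
1 -> hit
2 -> hit
3 -> hit
2 -> hit
3 -> hit
1 -> hit
8 -> hit
3 -> hit
Page faults: 5.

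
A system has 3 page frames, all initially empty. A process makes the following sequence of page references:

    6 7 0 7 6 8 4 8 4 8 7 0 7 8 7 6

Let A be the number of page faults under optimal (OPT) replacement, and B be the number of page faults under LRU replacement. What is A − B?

Under OPT: F F F . . F F . . . . F . . . F → 7 faults.
Under LRU: F F F . . F F . . . F F . . . F → 8 faults.
A − B = 7 − 8 = -1.

-1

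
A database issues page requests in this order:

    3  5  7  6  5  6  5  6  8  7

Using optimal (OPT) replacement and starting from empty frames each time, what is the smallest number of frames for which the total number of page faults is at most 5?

f=1: 10 faults
f=2: 6 faults
f=3: 5 faults
f=4: 5 faults
f=5: 5 faults
Smallest f with faults ≤ 5 is 3.

3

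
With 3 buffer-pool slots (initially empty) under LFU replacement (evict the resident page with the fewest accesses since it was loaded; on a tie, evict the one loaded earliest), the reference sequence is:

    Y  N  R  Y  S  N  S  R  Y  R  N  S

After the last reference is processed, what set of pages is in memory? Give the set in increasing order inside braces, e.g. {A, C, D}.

Y → fault, frames [Y]
N → fault, frames [Y, N]
R → fault, frames [Y, N, R]
Y → hit
S → fault, evict N, frames [Y, R, S]
N → fault, evict R, frames [Y, S, N]
S → hit
R → fault, evict N, frames [Y, S, R]
Y → hit
R → hit
N → fault, evict S, frames [Y, R, N]
S → fault, evict N, frames [Y, R, S]

{R, S, Y}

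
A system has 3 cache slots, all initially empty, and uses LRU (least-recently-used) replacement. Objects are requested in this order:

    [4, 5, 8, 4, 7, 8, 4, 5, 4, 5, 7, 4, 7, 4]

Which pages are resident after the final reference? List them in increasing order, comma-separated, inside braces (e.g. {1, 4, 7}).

4 → miss, frames (4)
5 → miss, frames (4 5)
8 → miss, frames (4 5 8)
4 → hit
7 → miss, evict 5, frames (8 4 7)
8 → hit
4 → hit
5 → miss, evict 7, frames (8 4 5)
4 → hit
5 → hit
7 → miss, evict 8, frames (4 5 7)
4 → hit
7 → hit
4 → hit

{4, 5, 7}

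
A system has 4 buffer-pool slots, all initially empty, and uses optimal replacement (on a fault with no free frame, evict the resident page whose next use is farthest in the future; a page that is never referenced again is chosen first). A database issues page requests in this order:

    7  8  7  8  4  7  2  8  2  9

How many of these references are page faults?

7 -> fault, frames (7)
8 -> fault, frames (7 8)
7 -> hit
8 -> hit
4 -> fault, frames (7 8 4)
7 -> hit
2 -> fault, frames (7 8 4 2)
8 -> hit
2 -> hit
9 -> fault, evict 2, frames (7 8 4 9)
Page faults: 5.

5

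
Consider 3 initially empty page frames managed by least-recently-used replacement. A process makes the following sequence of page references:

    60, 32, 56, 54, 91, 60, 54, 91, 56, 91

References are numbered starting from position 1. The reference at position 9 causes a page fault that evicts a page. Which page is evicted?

60

pos 1: 60: miss, frames {60}
pos 2: 32: miss, frames {60,32}
pos 3: 56: miss, frames {60,32,56}
pos 4: 54: miss, evict 60, frames {32,56,54}
pos 5: 91: miss, evict 32, frames {56,54,91}
pos 6: 60: miss, evict 56, frames {54,91,60}
pos 7: 54: hit
pos 8: 91: hit
pos 9: 56: miss, evict 60, frames {54,91,56}
At position 9, page 60 is evicted.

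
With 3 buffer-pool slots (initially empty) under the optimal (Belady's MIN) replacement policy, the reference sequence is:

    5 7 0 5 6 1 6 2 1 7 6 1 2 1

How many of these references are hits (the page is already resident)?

5 -> fault, frames (5)
7 -> fault, frames (5 7)
0 -> fault, frames (5 7 0)
5 -> hit
6 -> fault, evict 0, frames (5 7 6)
1 -> fault, evict 5, frames (7 6 1)
6 -> hit
2 -> fault, evict 6, frames (7 1 2)
1 -> hit
7 -> hit
6 -> fault, evict 7, frames (1 2 6)
1 -> hit
2 -> hit
1 -> hit
Hits: 7.

7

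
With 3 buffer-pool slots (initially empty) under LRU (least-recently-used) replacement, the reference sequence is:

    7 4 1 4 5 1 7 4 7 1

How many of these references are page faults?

7 → miss, frames [7]
4 → miss, frames [7, 4]
1 → miss, frames [7, 4, 1]
4 → hit
5 → miss, evict 7, frames [1, 4, 5]
1 → hit
7 → miss, evict 4, frames [5, 1, 7]
4 → miss, evict 5, frames [1, 7, 4]
7 → hit
1 → hit
Page faults: 6.

6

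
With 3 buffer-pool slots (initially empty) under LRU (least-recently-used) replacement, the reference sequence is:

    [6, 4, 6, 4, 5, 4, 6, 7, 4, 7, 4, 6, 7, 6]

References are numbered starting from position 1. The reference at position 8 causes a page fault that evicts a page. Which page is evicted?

5

pos 1: 6 -> fault, frames {6}
pos 2: 4 -> fault, frames {6,4}
pos 3: 6 -> hit
pos 4: 4 -> hit
pos 5: 5 -> fault, frames {6,4,5}
pos 6: 4 -> hit
pos 7: 6 -> hit
pos 8: 7 -> fault, evict 5, frames {4,6,7}
At position 8, page 5 is evicted.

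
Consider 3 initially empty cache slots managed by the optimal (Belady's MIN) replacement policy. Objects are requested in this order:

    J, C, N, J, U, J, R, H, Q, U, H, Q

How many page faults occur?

7

J -> fault, frames {J}
C -> fault, frames {J,C}
N -> fault, frames {J,C,N}
J -> hit
U -> fault, evict N, frames {J,C,U}
J -> hit
R -> fault, evict C, frames {J,U,R}
H -> fault, evict R, frames {J,U,H}
Q -> fault, evict J, frames {U,H,Q}
U -> hit
H -> hit
Q -> hit
Page faults: 7.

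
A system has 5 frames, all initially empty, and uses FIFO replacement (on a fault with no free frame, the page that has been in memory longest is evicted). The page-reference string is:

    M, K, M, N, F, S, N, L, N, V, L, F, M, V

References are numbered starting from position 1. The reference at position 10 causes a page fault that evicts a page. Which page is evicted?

pos 1: M → miss, frames [M]
pos 2: K → miss, frames [M, K]
pos 3: M → hit
pos 4: N → miss, frames [M, K, N]
pos 5: F → miss, frames [M, K, N, F]
pos 6: S → miss, frames [M, K, N, F, S]
pos 7: N → hit
pos 8: L → miss, evict M, frames [K, N, F, S, L]
pos 9: N → hit
pos 10: V → miss, evict K, frames [N, F, S, L, V]
At position 10, page K is evicted.

K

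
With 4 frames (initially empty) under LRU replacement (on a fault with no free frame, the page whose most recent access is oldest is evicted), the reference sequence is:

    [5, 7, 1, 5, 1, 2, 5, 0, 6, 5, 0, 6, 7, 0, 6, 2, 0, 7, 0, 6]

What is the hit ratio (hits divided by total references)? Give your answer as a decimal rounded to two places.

0.60

5 → fault, frames (5)
7 → fault, frames (5 7)
1 → fault, frames (5 7 1)
5 → hit
1 → hit
2 → fault, frames (7 5 1 2)
5 → hit
0 → fault, evict 7, frames (1 2 5 0)
6 → fault, evict 1, frames (2 5 0 6)
5 → hit
0 → hit
6 → hit
7 → fault, evict 2, frames (5 0 6 7)
0 → hit
6 → hit
2 → fault, evict 5, frames (7 0 6 2)
0 → hit
7 → hit
0 → hit
6 → hit
Hits: 12 of 20 references → 12/20 = 0.6000.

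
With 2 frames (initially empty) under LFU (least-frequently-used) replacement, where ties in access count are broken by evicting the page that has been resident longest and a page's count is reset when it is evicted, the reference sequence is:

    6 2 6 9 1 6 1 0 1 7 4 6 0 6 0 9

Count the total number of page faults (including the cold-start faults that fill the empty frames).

6 → miss, frames [6]
2 → miss, frames [6, 2]
6 → hit
9 → miss, evict 2, frames [6, 9]
1 → miss, evict 9, frames [6, 1]
6 → hit
1 → hit
0 → miss, evict 1, frames [6, 0]
1 → miss, evict 0, frames [6, 1]
7 → miss, evict 1, frames [6, 7]
4 → miss, evict 7, frames [6, 4]
6 → hit
0 → miss, evict 4, frames [6, 0]
6 → hit
0 → hit
9 → miss, evict 0, frames [6, 9]
Page faults: 10.

10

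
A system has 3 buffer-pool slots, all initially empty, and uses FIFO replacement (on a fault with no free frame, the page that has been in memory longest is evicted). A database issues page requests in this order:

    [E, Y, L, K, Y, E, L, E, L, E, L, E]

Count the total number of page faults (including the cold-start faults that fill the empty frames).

5

E → miss, frames {E}
Y → miss, frames {E,Y}
L → miss, frames {E,Y,L}
K → miss, evict E, frames {Y,L,K}
Y → hit
E → miss, evict Y, frames {L,K,E}
L → hit
E → hit
L → hit
E → hit
L → hit
E → hit
Page faults: 5.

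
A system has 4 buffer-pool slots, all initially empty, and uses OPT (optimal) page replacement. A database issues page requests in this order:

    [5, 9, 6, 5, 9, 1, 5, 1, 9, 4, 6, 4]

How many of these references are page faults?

5: miss, frames {5}
9: miss, frames {5,9}
6: miss, frames {5,9,6}
5: hit
9: hit
1: miss, frames {5,9,6,1}
5: hit
1: hit
9: hit
4: miss, evict 1, frames {5,9,6,4}
6: hit
4: hit
Page faults: 5.

5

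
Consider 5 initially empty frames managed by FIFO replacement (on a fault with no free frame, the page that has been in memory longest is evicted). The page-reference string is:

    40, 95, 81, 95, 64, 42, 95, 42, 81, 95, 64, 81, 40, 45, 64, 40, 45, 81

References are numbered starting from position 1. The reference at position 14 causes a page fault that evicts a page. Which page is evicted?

pos 1: 40 -> miss, frames {40}
pos 2: 95 -> miss, frames {40,95}
pos 3: 81 -> miss, frames {40,95,81}
pos 4: 95 -> hit
pos 5: 64 -> miss, frames {40,95,81,64}
pos 6: 42 -> miss, frames {40,95,81,64,42}
pos 7: 95 -> hit
pos 8: 42 -> hit
pos 9: 81 -> hit
pos 10: 95 -> hit
pos 11: 64 -> hit
pos 12: 81 -> hit
pos 13: 40 -> hit
pos 14: 45 -> miss, evict 40, frames {95,81,64,42,45}
At position 14, page 40 is evicted.

40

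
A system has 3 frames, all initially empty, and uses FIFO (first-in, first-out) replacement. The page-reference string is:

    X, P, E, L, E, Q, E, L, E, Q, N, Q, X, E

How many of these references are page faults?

8

X: fault, frames {X}
P: fault, frames {X,P}
E: fault, frames {X,P,E}
L: fault, evict X, frames {P,E,L}
E: hit
Q: fault, evict P, frames {E,L,Q}
E: hit
L: hit
E: hit
Q: hit
N: fault, evict E, frames {L,Q,N}
Q: hit
X: fault, evict L, frames {Q,N,X}
E: fault, evict Q, frames {N,X,E}
Page faults: 8.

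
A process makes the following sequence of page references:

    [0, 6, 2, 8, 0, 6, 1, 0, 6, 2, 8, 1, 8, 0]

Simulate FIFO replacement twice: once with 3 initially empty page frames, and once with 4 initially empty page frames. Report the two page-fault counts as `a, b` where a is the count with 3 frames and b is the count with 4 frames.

10, 11

3 frames: F F F F F F F . . F F . . F → 10 faults.
4 frames: F F F F . . F F F F F F . F → 11 faults.
11 > 10: adding a frame increased faults — Belady's anomaly.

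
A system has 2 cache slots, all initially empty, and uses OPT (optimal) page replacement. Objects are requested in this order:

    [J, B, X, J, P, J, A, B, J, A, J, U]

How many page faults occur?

8

J: miss, frames [J]
B: miss, frames [J, B]
X: miss, evict B, frames [J, X]
J: hit
P: miss, evict X, frames [J, P]
J: hit
A: miss, evict P, frames [J, A]
B: miss, evict A, frames [J, B]
J: hit
A: miss, evict B, frames [J, A]
J: hit
U: miss, evict A, frames [J, U]
Page faults: 8.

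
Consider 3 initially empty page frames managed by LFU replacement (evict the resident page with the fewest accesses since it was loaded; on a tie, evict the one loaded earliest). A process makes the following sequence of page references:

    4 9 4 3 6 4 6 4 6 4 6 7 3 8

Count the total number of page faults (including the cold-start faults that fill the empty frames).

7

4: fault, frames (4)
9: fault, frames (4 9)
4: hit
3: fault, frames (4 9 3)
6: fault, evict 9, frames (4 3 6)
4: hit
6: hit
4: hit
6: hit
4: hit
6: hit
7: fault, evict 3, frames (4 6 7)
3: fault, evict 7, frames (4 6 3)
8: fault, evict 3, frames (4 6 8)
Page faults: 7.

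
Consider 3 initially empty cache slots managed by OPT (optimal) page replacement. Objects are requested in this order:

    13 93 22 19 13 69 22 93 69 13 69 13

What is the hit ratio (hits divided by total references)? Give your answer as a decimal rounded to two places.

0.50

13: miss, frames {13}
93: miss, frames {13,93}
22: miss, frames {13,93,22}
19: miss, evict 93, frames {13,22,19}
13: hit
69: miss, evict 19, frames {13,22,69}
22: hit
93: miss, evict 22, frames {13,69,93}
69: hit
13: hit
69: hit
13: hit
Hits: 6 of 12 references → 6/12 = 0.5000.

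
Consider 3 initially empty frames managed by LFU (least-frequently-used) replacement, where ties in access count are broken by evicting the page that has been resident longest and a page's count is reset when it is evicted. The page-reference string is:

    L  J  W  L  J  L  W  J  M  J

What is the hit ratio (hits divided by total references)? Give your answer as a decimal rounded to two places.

0.60

L -> miss, frames (L)
J -> miss, frames (L J)
W -> miss, frames (L J W)
L -> hit
J -> hit
L -> hit
W -> hit
J -> hit
M -> miss, evict W, frames (L J M)
J -> hit
Hits: 6 of 10 references → 6/10 = 0.6000.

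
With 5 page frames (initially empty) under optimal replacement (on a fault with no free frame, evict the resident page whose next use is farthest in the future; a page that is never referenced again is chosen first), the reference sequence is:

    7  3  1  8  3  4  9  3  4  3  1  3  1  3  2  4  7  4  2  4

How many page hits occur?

13

7 → fault, frames {7}
3 → fault, frames {7,3}
1 → fault, frames {7,3,1}
8 → fault, frames {7,3,1,8}
3 → hit
4 → fault, frames {7,3,1,8,4}
9 → fault, evict 8, frames {7,3,1,4,9}
3 → hit
4 → hit
3 → hit
1 → hit
3 → hit
1 → hit
3 → hit
2 → fault, evict 9, frames {7,3,1,4,2}
4 → hit
7 → hit
4 → hit
2 → hit
4 → hit
Hits: 13.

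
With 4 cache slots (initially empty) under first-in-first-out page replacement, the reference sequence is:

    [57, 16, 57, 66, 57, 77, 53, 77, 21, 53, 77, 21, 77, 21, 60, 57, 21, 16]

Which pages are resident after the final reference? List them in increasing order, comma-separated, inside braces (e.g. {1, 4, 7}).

{16, 21, 57, 60}

57: miss, frames [57]
16: miss, frames [57, 16]
57: hit
66: miss, frames [57, 16, 66]
57: hit
77: miss, frames [57, 16, 66, 77]
53: miss, evict 57, frames [16, 66, 77, 53]
77: hit
21: miss, evict 16, frames [66, 77, 53, 21]
53: hit
77: hit
21: hit
77: hit
21: hit
60: miss, evict 66, frames [77, 53, 21, 60]
57: miss, evict 77, frames [53, 21, 60, 57]
21: hit
16: miss, evict 53, frames [21, 60, 57, 16]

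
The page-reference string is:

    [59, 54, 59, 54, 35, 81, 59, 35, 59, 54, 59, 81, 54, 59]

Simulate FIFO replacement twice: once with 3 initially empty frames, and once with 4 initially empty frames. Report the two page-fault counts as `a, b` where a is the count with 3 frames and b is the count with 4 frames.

3 frames: F F . . F F F . . F . . . . → 6 faults.
4 frames: F F . . F F . . . . . . . . → 4 faults.
4 < 6: adding a frame reduced faults, as is typical.

6, 4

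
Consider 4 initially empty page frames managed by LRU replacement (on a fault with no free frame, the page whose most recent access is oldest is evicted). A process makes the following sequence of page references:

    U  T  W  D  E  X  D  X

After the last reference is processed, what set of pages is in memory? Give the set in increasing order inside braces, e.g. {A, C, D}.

{D, E, W, X}

U -> fault, frames [U]
T -> fault, frames [U, T]
W -> fault, frames [U, T, W]
D -> fault, frames [U, T, W, D]
E -> fault, evict U, frames [T, W, D, E]
X -> fault, evict T, frames [W, D, E, X]
D -> hit
X -> hit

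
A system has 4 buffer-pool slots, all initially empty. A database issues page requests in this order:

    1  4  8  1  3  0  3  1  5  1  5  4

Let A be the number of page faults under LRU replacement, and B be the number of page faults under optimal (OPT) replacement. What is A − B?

1

Under LRU: F F F . F F . . F . . F → 7 faults.
Under OPT: F F F . F F . . F . . . → 6 faults.
A − B = 7 − 6 = 1.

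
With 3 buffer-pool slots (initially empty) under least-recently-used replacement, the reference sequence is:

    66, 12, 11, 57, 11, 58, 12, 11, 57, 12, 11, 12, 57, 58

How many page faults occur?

8

66 -> miss, frames {66}
12 -> miss, frames {66,12}
11 -> miss, frames {66,12,11}
57 -> miss, evict 66, frames {12,11,57}
11 -> hit
58 -> miss, evict 12, frames {57,11,58}
12 -> miss, evict 57, frames {11,58,12}
11 -> hit
57 -> miss, evict 58, frames {12,11,57}
12 -> hit
11 -> hit
12 -> hit
57 -> hit
58 -> miss, evict 11, frames {12,57,58}
Page faults: 8.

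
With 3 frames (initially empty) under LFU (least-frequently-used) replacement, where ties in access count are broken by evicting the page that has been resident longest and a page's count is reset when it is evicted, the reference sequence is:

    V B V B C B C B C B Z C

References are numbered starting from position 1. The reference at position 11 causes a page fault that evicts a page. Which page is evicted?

V

pos 1: V -> fault, frames [V]
pos 2: B -> fault, frames [V, B]
pos 3: V -> hit
pos 4: B -> hit
pos 5: C -> fault, frames [V, B, C]
pos 6: B -> hit
pos 7: C -> hit
pos 8: B -> hit
pos 9: C -> hit
pos 10: B -> hit
pos 11: Z -> fault, evict V, frames [B, C, Z]
At position 11, page V is evicted.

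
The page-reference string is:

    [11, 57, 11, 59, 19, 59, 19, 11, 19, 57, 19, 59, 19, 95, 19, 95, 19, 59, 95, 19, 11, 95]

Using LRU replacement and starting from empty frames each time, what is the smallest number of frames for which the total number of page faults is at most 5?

5

f=1: 22 faults
f=2: 13 faults
f=3: 8 faults
f=4: 6 faults
f=5: 5 faults
Smallest f with faults ≤ 5 is 5.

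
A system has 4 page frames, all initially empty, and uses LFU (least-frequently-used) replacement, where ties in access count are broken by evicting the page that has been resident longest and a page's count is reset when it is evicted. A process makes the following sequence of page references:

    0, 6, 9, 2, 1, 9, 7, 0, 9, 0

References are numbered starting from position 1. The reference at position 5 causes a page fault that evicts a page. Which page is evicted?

pos 1: 0 -> fault, frames (0)
pos 2: 6 -> fault, frames (0 6)
pos 3: 9 -> fault, frames (0 6 9)
pos 4: 2 -> fault, frames (0 6 9 2)
pos 5: 1 -> fault, evict 0, frames (6 9 2 1)
At position 5, page 0 is evicted.

0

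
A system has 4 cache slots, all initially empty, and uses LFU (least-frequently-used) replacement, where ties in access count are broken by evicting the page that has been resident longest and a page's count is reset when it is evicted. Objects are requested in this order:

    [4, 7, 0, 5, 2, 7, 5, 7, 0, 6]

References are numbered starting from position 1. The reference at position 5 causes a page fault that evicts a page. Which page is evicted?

4

pos 1: 4: miss, frames {4}
pos 2: 7: miss, frames {4,7}
pos 3: 0: miss, frames {4,7,0}
pos 4: 5: miss, frames {4,7,0,5}
pos 5: 2: miss, evict 4, frames {7,0,5,2}
At position 5, page 4 is evicted.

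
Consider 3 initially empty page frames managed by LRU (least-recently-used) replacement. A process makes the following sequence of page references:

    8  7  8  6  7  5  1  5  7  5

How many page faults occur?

5

8 → fault, frames {8}
7 → fault, frames {8,7}
8 → hit
6 → fault, frames {7,8,6}
7 → hit
5 → fault, evict 8, frames {6,7,5}
1 → fault, evict 6, frames {7,5,1}
5 → hit
7 → hit
5 → hit
Page faults: 5.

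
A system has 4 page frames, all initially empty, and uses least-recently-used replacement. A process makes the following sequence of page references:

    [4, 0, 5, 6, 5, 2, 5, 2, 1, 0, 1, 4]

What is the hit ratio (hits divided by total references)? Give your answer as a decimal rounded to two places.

0.33

4 → fault, frames {4}
0 → fault, frames {4,0}
5 → fault, frames {4,0,5}
6 → fault, frames {4,0,5,6}
5 → hit
2 → fault, evict 4, frames {0,6,5,2}
5 → hit
2 → hit
1 → fault, evict 0, frames {6,5,2,1}
0 → fault, evict 6, frames {5,2,1,0}
1 → hit
4 → fault, evict 5, frames {2,0,1,4}
Hits: 4 of 12 references → 4/12 = 0.3333.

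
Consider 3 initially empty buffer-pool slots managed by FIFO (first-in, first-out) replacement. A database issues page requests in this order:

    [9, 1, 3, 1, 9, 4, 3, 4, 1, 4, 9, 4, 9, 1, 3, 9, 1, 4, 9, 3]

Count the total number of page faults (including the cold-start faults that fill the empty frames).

9 → miss, frames [9]
1 → miss, frames [9, 1]
3 → miss, frames [9, 1, 3]
1 → hit
9 → hit
4 → miss, evict 9, frames [1, 3, 4]
3 → hit
4 → hit
1 → hit
4 → hit
9 → miss, evict 1, frames [3, 4, 9]
4 → hit
9 → hit
1 → miss, evict 3, frames [4, 9, 1]
3 → miss, evict 4, frames [9, 1, 3]
9 → hit
1 → hit
4 → miss, evict 9, frames [1, 3, 4]
9 → miss, evict 1, frames [3, 4, 9]
3 → hit
Page faults: 9.

9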